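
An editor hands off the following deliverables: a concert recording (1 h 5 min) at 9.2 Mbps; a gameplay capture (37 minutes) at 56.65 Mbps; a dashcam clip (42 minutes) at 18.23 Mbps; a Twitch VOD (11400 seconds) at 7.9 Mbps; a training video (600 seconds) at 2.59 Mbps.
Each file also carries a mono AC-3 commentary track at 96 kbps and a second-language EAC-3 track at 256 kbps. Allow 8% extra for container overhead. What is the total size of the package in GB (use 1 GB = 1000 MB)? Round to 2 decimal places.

Audio total: 96 + 256 = 352 kbps = 0.352 Mbps.
concert recording: 9.552 Mbps × 3900 s × 1.08 = 40233.0 Mb
gameplay capture: 57.002 Mbps × 2220 s × 1.08 = 136668.0 Mb
dashcam clip: 18.582 Mbps × 2520 s × 1.08 = 50572.8 Mb
Twitch VOD: 8.252 Mbps × 11400 s × 1.08 = 101598.6 Mb
training video: 2.942 Mbps × 600 s × 1.08 = 1906.4 Mb
Total: 330978.8 Mb = 41372.4 MB.
= 41.37 GB.

41.37 GB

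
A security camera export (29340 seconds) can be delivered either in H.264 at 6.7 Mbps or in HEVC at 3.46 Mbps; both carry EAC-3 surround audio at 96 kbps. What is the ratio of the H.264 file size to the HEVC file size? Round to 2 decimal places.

Audio: 96 kbps = 0.096 Mbps.
H.264: 6.796 Mbps × 29340 s = 199394.6 Mb = 23.213 GiB.
HEVC: 3.556 Mbps × 29340 s = 104333.0 Mb = 12.146 GiB.
Ratio: 23.213 / 12.146 = 1.911.

1.91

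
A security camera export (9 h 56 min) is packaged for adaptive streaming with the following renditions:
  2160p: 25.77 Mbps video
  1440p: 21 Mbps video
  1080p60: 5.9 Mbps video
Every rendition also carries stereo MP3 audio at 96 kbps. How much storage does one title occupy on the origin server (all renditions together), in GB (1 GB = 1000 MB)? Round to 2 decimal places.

236.72 GB

9 h 56 min = 596 min = 35760 s
Audio: 96 kbps = 0.096 Mbps.
Sum of rendition bitrates: (25.77+0.096) + (21+0.096) + (5.9+0.096) = 52.958 Mbps.
× 35760 s = 1,893,778 Mb = 236,722 MB = 236.7 GB.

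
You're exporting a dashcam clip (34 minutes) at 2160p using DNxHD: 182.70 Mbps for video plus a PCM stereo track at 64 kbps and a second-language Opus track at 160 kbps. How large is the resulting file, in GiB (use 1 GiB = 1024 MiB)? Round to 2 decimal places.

34 min = 2040 s
Audio total: 64 + 160 = 224 kbps = 0.224 Mbps.
Total bitrate: 182.70 + 0.224 = 182.924 Mbps.
Stream data: 182.924 Mbps × 2040 s = 373165.0 Mb.
373,165 Mb = 46,645,620,000 bytes ÷ 1,073,741,824 = 43.44 GiB.

43.44 GiB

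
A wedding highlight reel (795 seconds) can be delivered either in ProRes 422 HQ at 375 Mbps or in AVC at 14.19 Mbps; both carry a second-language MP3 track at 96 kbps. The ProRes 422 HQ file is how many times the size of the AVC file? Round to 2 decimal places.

Audio: 96 kbps = 0.096 Mbps.
ProRes 422 HQ: 375.096 Mbps × 795 s = 298201.3 Mb = 34.715 GiB.
AVC: 14.286 Mbps × 795 s = 11357.4 Mb = 1.322 GiB.
Ratio: 34.715 / 1.322 = 26.256.

26.26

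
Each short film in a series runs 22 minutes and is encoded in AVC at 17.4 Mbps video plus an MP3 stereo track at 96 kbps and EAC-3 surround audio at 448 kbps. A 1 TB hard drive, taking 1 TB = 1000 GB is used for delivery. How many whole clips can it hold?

22 min = 1320 s
Audio total: 96 + 448 = 544 kbps = 0.544 Mbps.
Total bitrate: 17.944 Mbps.
Per item: 17.944 Mbps × 1320 s = 23,686 Mb = 2,961 MB.
Capacity: 1 TB = 8,000,000 Mb; 337.75 items → 337 complete.

337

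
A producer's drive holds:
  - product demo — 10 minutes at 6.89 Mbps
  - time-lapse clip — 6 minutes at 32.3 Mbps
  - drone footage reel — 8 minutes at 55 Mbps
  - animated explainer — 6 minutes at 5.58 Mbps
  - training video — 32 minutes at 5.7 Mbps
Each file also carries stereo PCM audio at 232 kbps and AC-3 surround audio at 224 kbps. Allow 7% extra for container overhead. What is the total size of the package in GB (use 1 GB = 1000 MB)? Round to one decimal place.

Audio total: 232 + 224 = 456 kbps = 0.456 Mbps.
product demo: 7.346 Mbps × 600 s × 1.07 = 4716.1 Mb
time-lapse clip: 32.756 Mbps × 360 s × 1.07 = 12617.6 Mb
drone footage reel: 55.456 Mbps × 480 s × 1.07 = 28482.2 Mb
animated explainer: 6.036 Mbps × 360 s × 1.07 = 2325.1 Mb
training video: 6.156 Mbps × 1920 s × 1.07 = 12646.9 Mb
Total: 60787.9 Mb = 7598.5 MB.
= 7.598 GB.

7.6 GB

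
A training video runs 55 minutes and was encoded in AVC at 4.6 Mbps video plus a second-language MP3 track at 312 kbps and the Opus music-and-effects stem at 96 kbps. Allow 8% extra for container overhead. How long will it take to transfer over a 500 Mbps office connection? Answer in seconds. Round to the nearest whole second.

55 min = 3300 s
Audio total: 312 + 96 = 408 kbps = 0.408 Mbps.
Total bitrate: 5.008 Mbps.
File: 5.008 Mbps × 3300 s = 16526.4 Mb.
With 8% container overhead: ×1.08. → 17848.5 Mb.
At 500 Mbps: 17848.5 / 500 = 35.7 s ≈ 35.7 seconds.

36 seconds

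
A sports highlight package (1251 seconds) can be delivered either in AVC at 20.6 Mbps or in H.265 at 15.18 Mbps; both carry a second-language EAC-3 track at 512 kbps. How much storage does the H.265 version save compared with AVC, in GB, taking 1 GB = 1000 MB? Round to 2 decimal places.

Audio: 512 kbps = 0.512 Mbps.
AVC: 21.112 Mbps × 1251 s = 26411.1 Mb = 3.301 GB.
H.265: 15.692 Mbps × 1251 s = 19630.7 Mb = 2.454 GB.
Saving: 3.301 − 2.454 = 0.848 GB.

0.85 GB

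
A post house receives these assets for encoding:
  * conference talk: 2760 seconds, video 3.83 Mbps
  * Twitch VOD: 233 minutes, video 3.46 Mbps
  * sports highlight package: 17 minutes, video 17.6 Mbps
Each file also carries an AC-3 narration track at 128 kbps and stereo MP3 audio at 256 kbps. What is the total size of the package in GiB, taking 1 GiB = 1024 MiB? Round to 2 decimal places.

9.75 GiB

Audio total: 128 + 256 = 384 kbps = 0.384 Mbps.
conference talk: 4.214 Mbps × 2760 s = 11630.6 Mb
Twitch VOD: 3.844 Mbps × 13980 s = 53739.1 Mb
sports highlight package: 17.984 Mbps × 1020 s = 18343.7 Mb
Total: 83713.4 Mb = 10464.2 MB.
= 9.746 GiB.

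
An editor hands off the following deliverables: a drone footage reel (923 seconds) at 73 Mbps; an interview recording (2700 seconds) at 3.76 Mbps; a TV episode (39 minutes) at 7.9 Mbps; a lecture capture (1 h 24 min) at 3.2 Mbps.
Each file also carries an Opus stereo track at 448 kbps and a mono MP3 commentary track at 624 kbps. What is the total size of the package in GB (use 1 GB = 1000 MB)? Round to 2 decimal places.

Audio total: 448 + 624 = 1072 kbps = 1.072 Mbps.
drone footage reel: 74.072 Mbps × 923 s = 68368.5 Mb
interview recording: 4.832 Mbps × 2700 s = 13046.4 Mb
TV episode: 8.972 Mbps × 2340 s = 20994.5 Mb
lecture capture: 4.272 Mbps × 5040 s = 21530.9 Mb
Total: 123940.2 Mb = 15492.5 MB.
= 15.49 GB.

15.49 GB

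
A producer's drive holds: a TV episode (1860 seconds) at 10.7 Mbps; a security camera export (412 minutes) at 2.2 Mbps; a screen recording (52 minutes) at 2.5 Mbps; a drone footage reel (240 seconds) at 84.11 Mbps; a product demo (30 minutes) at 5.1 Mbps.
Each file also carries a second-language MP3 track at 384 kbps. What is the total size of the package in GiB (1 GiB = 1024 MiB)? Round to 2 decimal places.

14.39 GiB

Audio: 384 kbps = 0.384 Mbps.
TV episode: 11.084 Mbps × 1860 s = 20616.2 Mb
security camera export: 2.584 Mbps × 24720 s = 63876.5 Mb
screen recording: 2.884 Mbps × 3120 s = 8998.1 Mb
drone footage reel: 84.494 Mbps × 240 s = 20278.6 Mb
product demo: 5.484 Mbps × 1800 s = 9871.2 Mb
Total: 123640.6 Mb = 15455.1 MB.
= 14.39 GiB.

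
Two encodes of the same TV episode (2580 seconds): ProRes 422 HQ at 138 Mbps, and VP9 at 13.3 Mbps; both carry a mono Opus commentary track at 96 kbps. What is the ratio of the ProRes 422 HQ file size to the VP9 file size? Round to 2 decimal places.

10.31

Audio: 96 kbps = 0.096 Mbps.
ProRes 422 HQ: 138.096 Mbps × 2580 s = 356287.7 Mb = 44.536 GB.
VP9: 13.396 Mbps × 2580 s = 34561.7 Mb = 4.320 GB.
Ratio: 44.536 / 4.320 = 10.309.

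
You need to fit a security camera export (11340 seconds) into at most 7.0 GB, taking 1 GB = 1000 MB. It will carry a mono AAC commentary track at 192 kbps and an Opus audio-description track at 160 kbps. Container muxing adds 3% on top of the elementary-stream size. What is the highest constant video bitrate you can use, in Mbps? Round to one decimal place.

Budget: 7.0 GB = 56000.0 Mb.
Stream payload after overhead: 56000.0 / 1.03 = 54368.9 Mb.
Total bitrate budget: 54368.9 Mb / 11340 s = 4.794 Mbps.
Audio total: 192 + 160 = 352 kbps = 0.352 Mbps.
Video: 4.794 − 0.352 = 4.442 Mbps.

4.4 Mbps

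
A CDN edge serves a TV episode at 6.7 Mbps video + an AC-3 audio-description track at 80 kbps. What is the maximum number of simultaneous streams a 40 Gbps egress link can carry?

Audio: 80 kbps = 0.080 Mbps.
Per-viewer media rate: 6.780 Mbps.
40 Gbps = 40,000 Mbps; 40,000 / 6.780 = 5899.71 → 5899 viewers.

5899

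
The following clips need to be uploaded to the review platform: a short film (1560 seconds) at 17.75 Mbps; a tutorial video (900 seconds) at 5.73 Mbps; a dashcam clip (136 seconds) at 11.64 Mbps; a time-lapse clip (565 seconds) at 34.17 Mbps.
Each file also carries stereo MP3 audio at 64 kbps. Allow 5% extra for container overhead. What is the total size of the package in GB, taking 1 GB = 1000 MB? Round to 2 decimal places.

7.08 GB

Audio: 64 kbps = 0.064 Mbps.
short film: 17.814 Mbps × 1560 s × 1.05 = 29179.3 Mb
tutorial video: 5.794 Mbps × 900 s × 1.05 = 5475.3 Mb
dashcam clip: 11.704 Mbps × 136 s × 1.05 = 1671.3 Mb
time-lapse clip: 34.234 Mbps × 565 s × 1.05 = 20309.3 Mb
Total: 56635.3 Mb = 7079.4 MB.
= 7.079 GB.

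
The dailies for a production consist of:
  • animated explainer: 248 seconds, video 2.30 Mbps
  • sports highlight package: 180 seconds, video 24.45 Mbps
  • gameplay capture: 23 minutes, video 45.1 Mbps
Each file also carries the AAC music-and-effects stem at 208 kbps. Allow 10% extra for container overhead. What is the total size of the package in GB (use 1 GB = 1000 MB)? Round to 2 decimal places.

9.29 GB

Audio: 208 kbps = 0.208 Mbps.
animated explainer: 2.508 Mbps × 248 s × 1.10 = 684.2 Mb
sports highlight package: 24.658 Mbps × 180 s × 1.10 = 4882.3 Mb
gameplay capture: 45.308 Mbps × 1380 s × 1.10 = 68777.5 Mb
Total: 74344.0 Mb = 9293.0 MB.
= 9.293 GB.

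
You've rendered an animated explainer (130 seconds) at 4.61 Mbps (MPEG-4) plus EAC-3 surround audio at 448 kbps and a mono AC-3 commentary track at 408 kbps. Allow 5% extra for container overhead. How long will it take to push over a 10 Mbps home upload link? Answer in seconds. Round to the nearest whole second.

75 seconds

Audio total: 448 + 408 = 856 kbps = 0.856 Mbps.
Total bitrate: 5.466 Mbps.
File: 5.466 Mbps × 130 s = 710.6 Mb.
With 5% container overhead: ×1.05. → 746.1 Mb.
At 10 Mbps: 746.1 / 10 = 74.6 s ≈ 74.6 seconds.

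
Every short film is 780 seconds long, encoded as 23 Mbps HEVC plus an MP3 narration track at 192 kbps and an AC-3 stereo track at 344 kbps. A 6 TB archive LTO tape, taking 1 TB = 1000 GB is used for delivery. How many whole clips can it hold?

2614

Audio total: 192 + 344 = 536 kbps = 0.536 Mbps.
Total bitrate: 23.536 Mbps.
Per item: 23.536 Mbps × 780 s = 18,358 Mb = 2,295 MB.
Capacity: 6 TB = 48,000,000 Mb; 2614.65 items → 2614 complete.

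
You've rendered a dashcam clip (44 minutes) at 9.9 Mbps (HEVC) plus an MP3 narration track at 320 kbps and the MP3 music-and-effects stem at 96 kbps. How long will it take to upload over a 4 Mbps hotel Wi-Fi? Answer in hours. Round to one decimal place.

44 min = 2640 s
Audio total: 320 + 96 = 416 kbps = 0.416 Mbps.
Total bitrate: 10.316 Mbps.
File: 10.316 Mbps × 2640 s = 27234.2 Mb.
At 4 Mbps: 27234.2 / 4 = 6808.6 s ≈ 1.89 hours.

1.9 hours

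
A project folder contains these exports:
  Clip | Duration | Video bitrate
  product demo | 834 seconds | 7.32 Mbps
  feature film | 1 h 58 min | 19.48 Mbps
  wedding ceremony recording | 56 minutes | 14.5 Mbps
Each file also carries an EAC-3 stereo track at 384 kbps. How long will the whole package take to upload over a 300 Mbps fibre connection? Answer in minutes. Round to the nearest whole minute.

Audio: 384 kbps = 0.384 Mbps.
product demo: 7.704 Mbps × 834 s = 6425.1 Mb
feature film: 19.864 Mbps × 7080 s = 140637.1 Mb
wedding ceremony recording: 14.884 Mbps × 3360 s = 50010.2 Mb
Total: 197072.5 Mb = 24634.1 MB.
At 300 Mbps: 197072.5 / 300 = 657 s ≈ 10.9 minutes.

11 minutes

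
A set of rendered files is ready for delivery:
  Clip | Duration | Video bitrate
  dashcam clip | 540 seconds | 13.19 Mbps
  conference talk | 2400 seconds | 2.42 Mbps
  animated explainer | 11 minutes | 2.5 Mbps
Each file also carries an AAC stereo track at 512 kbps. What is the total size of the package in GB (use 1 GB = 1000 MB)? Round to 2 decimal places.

2.05 GB

Audio: 512 kbps = 0.512 Mbps.
dashcam clip: 13.702 Mbps × 540 s = 7399.1 Mb
conference talk: 2.932 Mbps × 2400 s = 7036.8 Mb
animated explainer: 3.012 Mbps × 660 s = 1987.9 Mb
Total: 16423.8 Mb = 2053.0 MB.
= 2.053 GB.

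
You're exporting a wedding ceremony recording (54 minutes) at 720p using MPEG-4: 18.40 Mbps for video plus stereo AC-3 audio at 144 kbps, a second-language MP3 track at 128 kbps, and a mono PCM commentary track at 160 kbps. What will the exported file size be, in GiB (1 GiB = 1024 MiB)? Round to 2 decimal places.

54 min = 3240 s
Audio total: 144 + 128 + 160 = 432 kbps = 0.432 Mbps.
Total bitrate: 18.40 + 0.432 = 18.832 Mbps.
Stream data: 18.832 Mbps × 3240 s = 61015.7 Mb.
61,016 Mb = 7,626,960,000 bytes ÷ 1,073,741,824 = 7.103 GiB.

7.10 GiB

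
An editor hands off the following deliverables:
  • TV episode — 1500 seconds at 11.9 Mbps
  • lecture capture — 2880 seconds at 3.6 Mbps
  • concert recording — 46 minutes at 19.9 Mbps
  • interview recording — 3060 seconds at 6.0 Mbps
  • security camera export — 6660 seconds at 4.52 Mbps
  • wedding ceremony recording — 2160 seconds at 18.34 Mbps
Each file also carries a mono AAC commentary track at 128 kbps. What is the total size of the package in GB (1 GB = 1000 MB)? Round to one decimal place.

21.7 GB

Audio: 128 kbps = 0.128 Mbps.
TV episode: 12.028 Mbps × 1500 s = 18042.0 Mb
lecture capture: 3.728 Mbps × 2880 s = 10736.6 Mb
concert recording: 20.028 Mbps × 2760 s = 55277.3 Mb
interview recording: 6.128 Mbps × 3060 s = 18751.7 Mb
security camera export: 4.648 Mbps × 6660 s = 30955.7 Mb
wedding ceremony recording: 18.468 Mbps × 2160 s = 39890.9 Mb
Total: 173654.2 Mb = 21706.8 MB.
= 21.71 GB.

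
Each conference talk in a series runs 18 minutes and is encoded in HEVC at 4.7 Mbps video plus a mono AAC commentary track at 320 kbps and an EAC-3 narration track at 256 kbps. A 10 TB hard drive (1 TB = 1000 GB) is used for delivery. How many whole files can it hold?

18 min = 1080 s
Audio total: 320 + 256 = 576 kbps = 0.576 Mbps.
Total bitrate: 5.276 Mbps.
Per item: 5.276 Mbps × 1080 s = 5,698 Mb = 712.3 MB.
Capacity: 10 TB = 80,000,000 Mb; 14039.82 items → 14039 complete.

14039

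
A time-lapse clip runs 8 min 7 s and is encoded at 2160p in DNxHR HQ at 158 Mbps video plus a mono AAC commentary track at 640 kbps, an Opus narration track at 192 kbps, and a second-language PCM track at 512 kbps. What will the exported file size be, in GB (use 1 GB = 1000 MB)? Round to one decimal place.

9.7 GB

8 min 7 s = 487 s
Audio total: 640 + 192 + 512 = 1344 kbps = 1.344 Mbps.
Total bitrate: 158 + 1.344 = 159.344 Mbps.
Stream data: 159.344 Mbps × 487 s = 77600.5 Mb.
77,601 Mb ÷ 8 = 9,700 MB → 9.700 GB.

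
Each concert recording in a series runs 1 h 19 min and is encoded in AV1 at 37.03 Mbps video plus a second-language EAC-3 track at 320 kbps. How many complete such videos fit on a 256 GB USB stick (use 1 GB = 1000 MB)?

11

1 h 19 min = 79 min = 4740 s
Audio: 320 kbps = 0.320 Mbps.
Total bitrate: 37.350 Mbps.
Per item: 37.350 Mbps × 4740 s = 177,039 Mb = 22,130 MB.
Capacity: 256 GB = 2,048,000 Mb; 11.57 items → 11 complete.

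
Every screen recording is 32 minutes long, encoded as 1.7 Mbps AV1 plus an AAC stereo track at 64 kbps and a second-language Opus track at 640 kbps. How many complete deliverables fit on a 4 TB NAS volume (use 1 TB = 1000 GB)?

32 min = 1920 s
Audio total: 64 + 640 = 704 kbps = 0.704 Mbps.
Total bitrate: 2.404 Mbps.
Per item: 2.404 Mbps × 1920 s = 4,616 Mb = 577.0 MB.
Capacity: 4 TB = 32,000,000 Mb; 6932.89 items → 6932 complete.

6932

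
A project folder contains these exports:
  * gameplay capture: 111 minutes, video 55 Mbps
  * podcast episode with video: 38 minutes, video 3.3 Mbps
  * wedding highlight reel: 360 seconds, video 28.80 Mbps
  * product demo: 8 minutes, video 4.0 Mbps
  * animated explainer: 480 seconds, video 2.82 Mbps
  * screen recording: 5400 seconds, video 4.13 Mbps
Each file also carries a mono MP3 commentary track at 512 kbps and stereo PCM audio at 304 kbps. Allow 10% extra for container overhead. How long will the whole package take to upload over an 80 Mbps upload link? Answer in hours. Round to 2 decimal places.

1.61 hours

Audio total: 512 + 304 = 816 kbps = 0.816 Mbps.
gameplay capture: 55.816 Mbps × 6660 s × 1.10 = 408908.0 Mb
podcast episode with video: 4.116 Mbps × 2280 s × 1.10 = 10322.9 Mb
wedding highlight reel: 29.616 Mbps × 360 s × 1.10 = 11727.9 Mb
product demo: 4.816 Mbps × 480 s × 1.10 = 2542.8 Mb
animated explainer: 3.636 Mbps × 480 s × 1.10 = 1919.8 Mb
screen recording: 4.946 Mbps × 5400 s × 1.10 = 29379.2 Mb
Total: 464800.8 Mb = 58100.1 MB.
At 80 Mbps: 464800.8 / 80 = 5810 s ≈ 1.61 hours.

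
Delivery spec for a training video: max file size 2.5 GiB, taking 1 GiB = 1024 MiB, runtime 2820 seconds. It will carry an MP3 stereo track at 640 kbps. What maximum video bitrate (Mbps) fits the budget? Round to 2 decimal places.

Budget: 2.5 GiB = 21474.8 Mb.
Total bitrate budget: 21474.8 Mb / 2820 s = 7.615 Mbps.
Audio: 640 kbps = 0.640 Mbps.
Video: 7.615 − 0.640 = 6.975 Mbps.

6.98 Mbps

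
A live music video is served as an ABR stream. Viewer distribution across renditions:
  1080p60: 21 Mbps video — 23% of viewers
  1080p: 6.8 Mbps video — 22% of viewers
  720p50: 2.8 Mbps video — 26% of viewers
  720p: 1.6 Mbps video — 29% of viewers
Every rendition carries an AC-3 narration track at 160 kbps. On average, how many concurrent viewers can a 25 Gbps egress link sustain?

Audio: 160 kbps = 0.160 Mbps.
Average per-viewer bitrate: 0.23×21.160 + 0.22×6.960 + 0.26×2.960 + 0.29×1.760 = 7.678 Mbps.
25 Gbps = 25,000 Mbps; 25,000 / 7.678 = 3256.06 → 3256.

3256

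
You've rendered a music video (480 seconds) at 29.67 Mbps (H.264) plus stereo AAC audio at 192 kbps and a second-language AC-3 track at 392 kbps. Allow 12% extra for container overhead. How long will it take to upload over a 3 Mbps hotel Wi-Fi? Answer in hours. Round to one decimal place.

1.5 hours

Audio total: 192 + 392 = 584 kbps = 0.584 Mbps.
Total bitrate: 30.254 Mbps.
File: 30.254 Mbps × 480 s = 14521.9 Mb.
With 12% container overhead: ×1.12. → 16264.6 Mb.
At 3 Mbps: 16264.6 / 3 = 5421.5 s ≈ 1.51 hours.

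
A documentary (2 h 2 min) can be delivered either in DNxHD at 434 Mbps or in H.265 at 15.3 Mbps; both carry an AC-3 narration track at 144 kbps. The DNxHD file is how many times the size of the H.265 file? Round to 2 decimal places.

28.11

2 h 2 min = 122 min = 7320 s
Audio: 144 kbps = 0.144 Mbps.
DNxHD: 434.144 Mbps × 7320 s = 3177934.1 Mb = 369.960 GiB.
H.265: 15.444 Mbps × 7320 s = 113050.1 Mb = 13.161 GiB.
Ratio: 369.960 / 13.161 = 28.111.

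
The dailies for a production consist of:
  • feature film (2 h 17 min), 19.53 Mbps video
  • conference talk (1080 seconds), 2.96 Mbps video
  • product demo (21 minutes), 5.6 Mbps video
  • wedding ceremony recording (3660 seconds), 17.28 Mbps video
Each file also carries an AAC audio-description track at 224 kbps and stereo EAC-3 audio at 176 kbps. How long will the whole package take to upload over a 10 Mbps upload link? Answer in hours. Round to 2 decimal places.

Audio total: 224 + 176 = 400 kbps = 0.400 Mbps.
feature film: 19.930 Mbps × 8220 s = 163824.6 Mb
conference talk: 3.360 Mbps × 1080 s = 3628.8 Mb
product demo: 6.000 Mbps × 1260 s = 7560.0 Mb
wedding ceremony recording: 17.680 Mbps × 3660 s = 64708.8 Mb
Total: 239722.2 Mb = 29965.3 MB.
At 10 Mbps: 239722.2 / 10 = 23972 s ≈ 6.66 hours.

6.66 hours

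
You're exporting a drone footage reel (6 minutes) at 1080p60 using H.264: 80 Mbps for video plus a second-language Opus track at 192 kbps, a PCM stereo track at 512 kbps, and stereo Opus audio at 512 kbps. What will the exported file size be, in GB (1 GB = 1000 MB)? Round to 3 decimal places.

6 min = 360 s
Audio total: 192 + 512 + 512 = 1216 kbps = 1.216 Mbps.
Total bitrate: 80 + 1.216 = 81.216 Mbps.
Stream data: 81.216 Mbps × 360 s = 29237.8 Mb.
29,238 Mb ÷ 8 = 3,655 MB → 3.655 GB.

3.655 GB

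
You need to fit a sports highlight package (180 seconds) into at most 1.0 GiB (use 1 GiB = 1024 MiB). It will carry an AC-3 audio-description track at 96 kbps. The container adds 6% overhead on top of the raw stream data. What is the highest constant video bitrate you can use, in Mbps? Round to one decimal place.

44.9 Mbps

Budget: 1.0 GiB = 8589.9 Mb.
Stream payload after overhead: 8589.9 / 1.06 = 8103.7 Mb.
Total bitrate budget: 8103.7 Mb / 180 s = 45.021 Mbps.
Audio: 96 kbps = 0.096 Mbps.
Video: 45.021 − 0.096 = 44.925 Mbps.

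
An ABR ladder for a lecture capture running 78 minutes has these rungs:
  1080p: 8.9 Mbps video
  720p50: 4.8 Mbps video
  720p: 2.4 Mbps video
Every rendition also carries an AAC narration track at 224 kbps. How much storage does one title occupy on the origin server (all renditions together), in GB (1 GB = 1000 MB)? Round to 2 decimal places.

78 min = 4680 s
Audio: 224 kbps = 0.224 Mbps.
Sum of rendition bitrates: (8.9+0.224) + (4.8+0.224) + (2.4+0.224) = 16.772 Mbps.
× 4680 s = 78,493 Mb = 9,812 MB = 9.812 GB.

9.81 GB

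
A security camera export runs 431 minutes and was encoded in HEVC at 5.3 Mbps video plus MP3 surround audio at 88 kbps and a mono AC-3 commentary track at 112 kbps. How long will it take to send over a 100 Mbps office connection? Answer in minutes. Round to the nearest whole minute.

24 minutes

431 min = 25860 s
Audio total: 88 + 112 = 200 kbps = 0.200 Mbps.
Total bitrate: 5.500 Mbps.
File: 5.500 Mbps × 25860 s = 142230.0 Mb.
At 100 Mbps: 142230.0 / 100 = 1422.3 s ≈ 23.7 minutes.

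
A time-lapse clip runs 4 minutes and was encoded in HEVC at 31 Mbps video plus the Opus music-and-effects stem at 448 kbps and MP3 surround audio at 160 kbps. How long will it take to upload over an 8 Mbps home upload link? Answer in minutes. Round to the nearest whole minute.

4 min = 240 s
Audio total: 448 + 160 = 608 kbps = 0.608 Mbps.
Total bitrate: 31.608 Mbps.
File: 31.608 Mbps × 240 s = 7585.9 Mb.
At 8 Mbps: 7585.9 / 8 = 948.2 s ≈ 15.8 minutes.

16 minutes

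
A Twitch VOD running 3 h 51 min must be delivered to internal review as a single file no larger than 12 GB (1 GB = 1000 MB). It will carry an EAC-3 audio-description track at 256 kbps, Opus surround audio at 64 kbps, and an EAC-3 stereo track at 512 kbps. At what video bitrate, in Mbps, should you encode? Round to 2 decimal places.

6.09 Mbps

Budget: 12 GB = 96000.0 Mb.
3 h 51 min = 231 min = 13860 s
Total bitrate budget: 96000.0 Mb / 13860 s = 6.926 Mbps.
Audio total: 256 + 64 + 512 = 832 kbps = 0.832 Mbps.
Video: 6.926 − 0.832 = 6.094 Mbps.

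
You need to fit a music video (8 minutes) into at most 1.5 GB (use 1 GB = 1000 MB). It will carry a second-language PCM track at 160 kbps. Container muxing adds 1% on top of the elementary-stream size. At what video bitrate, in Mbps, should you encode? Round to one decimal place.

Budget: 1.5 GB = 12000.0 Mb.
Stream payload after overhead: 12000.0 / 1.01 = 11881.2 Mb.
8 min = 480 s
Total bitrate budget: 11881.2 Mb / 480 s = 24.752 Mbps.
Audio: 160 kbps = 0.160 Mbps.
Video: 24.752 − 0.160 = 24.592 Mbps.

24.6 Mbps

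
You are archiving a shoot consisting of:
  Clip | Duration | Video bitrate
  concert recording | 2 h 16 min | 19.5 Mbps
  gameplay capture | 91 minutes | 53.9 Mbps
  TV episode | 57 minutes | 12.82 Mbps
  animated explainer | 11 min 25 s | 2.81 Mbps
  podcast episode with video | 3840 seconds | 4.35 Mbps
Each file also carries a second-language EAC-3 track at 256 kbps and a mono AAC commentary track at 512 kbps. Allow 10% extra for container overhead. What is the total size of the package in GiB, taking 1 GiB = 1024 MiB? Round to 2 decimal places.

68.18 GiB

Audio total: 256 + 512 = 768 kbps = 0.768 Mbps.
concert recording: 20.268 Mbps × 8160 s × 1.10 = 181925.6 Mb
gameplay capture: 54.668 Mbps × 5460 s × 1.10 = 328336.0 Mb
TV episode: 13.588 Mbps × 3420 s × 1.10 = 51118.1 Mb
animated explainer: 3.578 Mbps × 685 s × 1.10 = 2696.0 Mb
podcast episode with video: 5.118 Mbps × 3840 s × 1.10 = 21618.4 Mb
Total: 585694.1 Mb = 73211.8 MB.
= 68.18 GiB.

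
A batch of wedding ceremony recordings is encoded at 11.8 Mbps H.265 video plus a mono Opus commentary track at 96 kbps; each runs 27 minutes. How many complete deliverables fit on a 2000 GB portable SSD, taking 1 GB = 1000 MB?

830

27 min = 1620 s
Audio: 96 kbps = 0.096 Mbps.
Total bitrate: 11.896 Mbps.
Per item: 11.896 Mbps × 1620 s = 19,272 Mb = 2,409 MB.
Capacity: 2000 GB = 16,000,000 Mb; 830.24 items → 830 complete.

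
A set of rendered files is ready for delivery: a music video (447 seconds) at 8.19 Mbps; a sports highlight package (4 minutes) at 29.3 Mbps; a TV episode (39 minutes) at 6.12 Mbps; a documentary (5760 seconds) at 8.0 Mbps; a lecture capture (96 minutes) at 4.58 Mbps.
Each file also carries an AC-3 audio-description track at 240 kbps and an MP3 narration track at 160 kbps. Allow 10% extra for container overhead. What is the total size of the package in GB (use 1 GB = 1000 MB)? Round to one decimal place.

14.2 GB

Audio total: 240 + 160 = 400 kbps = 0.400 Mbps.
music video: 8.590 Mbps × 447 s × 1.10 = 4223.7 Mb
sports highlight package: 29.700 Mbps × 240 s × 1.10 = 7840.8 Mb
TV episode: 6.520 Mbps × 2340 s × 1.10 = 16782.5 Mb
documentary: 8.400 Mbps × 5760 s × 1.10 = 53222.4 Mb
lecture capture: 4.980 Mbps × 5760 s × 1.10 = 31553.3 Mb
Total: 113622.7 Mb = 14202.8 MB.
= 14.20 GB.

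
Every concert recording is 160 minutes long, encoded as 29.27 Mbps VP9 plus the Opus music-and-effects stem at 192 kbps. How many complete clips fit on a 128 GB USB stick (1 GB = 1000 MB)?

160 min = 9600 s
Audio: 192 kbps = 0.192 Mbps.
Total bitrate: 29.462 Mbps.
Per item: 29.462 Mbps × 9600 s = 282,835 Mb = 35,354 MB.
Capacity: 128 GB = 1,024,000 Mb; 3.62 items → 3 complete.

3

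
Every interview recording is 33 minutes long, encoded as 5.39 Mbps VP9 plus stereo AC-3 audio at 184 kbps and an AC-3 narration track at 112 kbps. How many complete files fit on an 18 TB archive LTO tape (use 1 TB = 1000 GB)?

12790

33 min = 1980 s
Audio total: 184 + 112 = 296 kbps = 0.296 Mbps.
Total bitrate: 5.686 Mbps.
Per item: 5.686 Mbps × 1980 s = 11,258 Mb = 1,407 MB.
Capacity: 18 TB = 144,000,000 Mb; 12790.59 items → 12790 complete.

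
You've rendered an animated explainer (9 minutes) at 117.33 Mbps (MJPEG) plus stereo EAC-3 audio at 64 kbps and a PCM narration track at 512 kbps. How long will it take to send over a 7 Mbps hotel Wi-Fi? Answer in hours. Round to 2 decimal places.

9 min = 540 s
Audio total: 64 + 512 = 576 kbps = 0.576 Mbps.
Total bitrate: 117.906 Mbps.
File: 117.906 Mbps × 540 s = 63669.2 Mb.
At 7 Mbps: 63669.2 / 7 = 9095.6 s ≈ 2.53 hours.

2.53 hours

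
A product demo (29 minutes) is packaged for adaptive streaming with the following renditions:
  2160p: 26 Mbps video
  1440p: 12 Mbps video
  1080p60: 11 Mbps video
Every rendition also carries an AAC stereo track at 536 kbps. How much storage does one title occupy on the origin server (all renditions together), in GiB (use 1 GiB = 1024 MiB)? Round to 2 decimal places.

29 min = 1740 s
Audio: 536 kbps = 0.536 Mbps.
Sum of rendition bitrates: (26+0.536) + (12+0.536) + (11+0.536) = 50.608 Mbps.
× 1740 s = 88,058 Mb = 11,007 MB = 10.25 GiB.

10.25 GiB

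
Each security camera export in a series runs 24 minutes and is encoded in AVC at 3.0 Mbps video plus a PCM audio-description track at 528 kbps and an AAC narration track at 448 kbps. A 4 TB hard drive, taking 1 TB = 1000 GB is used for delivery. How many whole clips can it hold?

5589

24 min = 1440 s
Audio total: 528 + 448 = 976 kbps = 0.976 Mbps.
Total bitrate: 3.976 Mbps.
Per item: 3.976 Mbps × 1440 s = 5,725 Mb = 715.7 MB.
Capacity: 4 TB = 32,000,000 Mb; 5589.09 items → 5589 complete.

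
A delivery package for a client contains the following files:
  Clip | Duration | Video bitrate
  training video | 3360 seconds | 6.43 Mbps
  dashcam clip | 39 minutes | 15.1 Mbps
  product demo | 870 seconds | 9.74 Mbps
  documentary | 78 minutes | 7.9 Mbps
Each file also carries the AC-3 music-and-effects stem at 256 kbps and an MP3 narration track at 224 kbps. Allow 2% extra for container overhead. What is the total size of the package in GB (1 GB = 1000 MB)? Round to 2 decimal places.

13.74 GB

Audio total: 256 + 224 = 480 kbps = 0.480 Mbps.
training video: 6.910 Mbps × 3360 s × 1.02 = 23682.0 Mb
dashcam clip: 15.580 Mbps × 2340 s × 1.02 = 37186.3 Mb
product demo: 10.220 Mbps × 870 s × 1.02 = 9069.2 Mb
documentary: 8.380 Mbps × 4680 s × 1.02 = 40002.8 Mb
Total: 109940.3 Mb = 13742.5 MB.
= 13.74 GB.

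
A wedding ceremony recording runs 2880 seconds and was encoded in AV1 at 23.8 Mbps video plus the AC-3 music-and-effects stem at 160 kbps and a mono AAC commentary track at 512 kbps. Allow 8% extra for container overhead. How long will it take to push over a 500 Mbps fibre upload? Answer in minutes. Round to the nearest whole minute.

3 minutes

Audio total: 160 + 512 = 672 kbps = 0.672 Mbps.
Total bitrate: 24.472 Mbps.
File: 24.472 Mbps × 2880 s = 70479.4 Mb.
With 8% container overhead: ×1.08. → 76117.7 Mb.
At 500 Mbps: 76117.7 / 500 = 152.2 s ≈ 2.54 minutes.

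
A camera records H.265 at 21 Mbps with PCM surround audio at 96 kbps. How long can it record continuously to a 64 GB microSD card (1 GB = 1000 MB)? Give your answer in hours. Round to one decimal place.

Audio: 96 kbps = 0.096 Mbps.
Total bitrate: 21 + 0.096 = 21.096 Mbps.
Capacity: 64 GB = 512,000 Mb.
Recording time: 512,000 / 21.096 = 24,270 s ≈ 6.74 hours.

6.7 hours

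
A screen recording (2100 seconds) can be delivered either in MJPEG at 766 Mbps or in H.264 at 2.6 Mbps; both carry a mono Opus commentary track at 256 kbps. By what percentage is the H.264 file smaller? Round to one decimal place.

99.6%

Audio: 256 kbps = 0.256 Mbps.
MJPEG: 766.256 Mbps × 2100 s = 1609137.6 Mb = 201.142 GB.
H.264: 2.856 Mbps × 2100 s = 5997.6 Mb = 0.750 GB.
Reduction: (1 − 0.750/201.142) × 100 = 99.63%.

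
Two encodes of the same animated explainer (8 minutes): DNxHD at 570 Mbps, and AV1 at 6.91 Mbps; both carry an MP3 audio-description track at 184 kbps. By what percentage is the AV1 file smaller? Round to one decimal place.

8 min = 480 s
Audio: 184 kbps = 0.184 Mbps.
DNxHD: 570.184 Mbps × 480 s = 273688.3 Mb = 31.862 GiB.
AV1: 7.094 Mbps × 480 s = 3405.1 Mb = 0.396 GiB.
Reduction: (1 − 0.396/31.862) × 100 = 98.76%.

98.8%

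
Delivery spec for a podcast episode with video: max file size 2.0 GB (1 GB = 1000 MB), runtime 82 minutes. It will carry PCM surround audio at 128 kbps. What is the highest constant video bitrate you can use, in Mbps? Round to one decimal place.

3.1 Mbps

Budget: 2.0 GB = 16000.0 Mb.
82 min = 4920 s
Total bitrate budget: 16000.0 Mb / 4920 s = 3.252 Mbps.
Audio: 128 kbps = 0.128 Mbps.
Video: 3.252 − 0.128 = 3.124 Mbps.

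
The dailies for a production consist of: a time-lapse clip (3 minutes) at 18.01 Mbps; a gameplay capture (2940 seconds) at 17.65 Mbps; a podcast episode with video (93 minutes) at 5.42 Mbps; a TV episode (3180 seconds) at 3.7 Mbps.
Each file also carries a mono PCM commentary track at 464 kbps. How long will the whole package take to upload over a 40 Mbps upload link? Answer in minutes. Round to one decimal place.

42.8 minutes

Audio: 464 kbps = 0.464 Mbps.
time-lapse clip: 18.474 Mbps × 180 s = 3325.3 Mb
gameplay capture: 18.114 Mbps × 2940 s = 53255.2 Mb
podcast episode with video: 5.884 Mbps × 5580 s = 32832.7 Mb
TV episode: 4.164 Mbps × 3180 s = 13241.5 Mb
Total: 102654.7 Mb = 12831.8 MB.
At 40 Mbps: 102654.7 / 40 = 2566 s ≈ 42.8 minutes.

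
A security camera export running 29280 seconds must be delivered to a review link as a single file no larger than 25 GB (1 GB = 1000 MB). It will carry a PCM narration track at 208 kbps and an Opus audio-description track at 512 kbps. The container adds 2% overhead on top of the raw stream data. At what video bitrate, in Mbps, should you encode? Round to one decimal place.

6.0 Mbps

Budget: 25 GB = 200000.0 Mb.
Stream payload after overhead: 200000.0 / 1.02 = 196078.4 Mb.
Total bitrate budget: 196078.4 Mb / 29280 s = 6.697 Mbps.
Audio total: 208 + 512 = 720 kbps = 0.720 Mbps.
Video: 6.697 − 0.720 = 5.977 Mbps.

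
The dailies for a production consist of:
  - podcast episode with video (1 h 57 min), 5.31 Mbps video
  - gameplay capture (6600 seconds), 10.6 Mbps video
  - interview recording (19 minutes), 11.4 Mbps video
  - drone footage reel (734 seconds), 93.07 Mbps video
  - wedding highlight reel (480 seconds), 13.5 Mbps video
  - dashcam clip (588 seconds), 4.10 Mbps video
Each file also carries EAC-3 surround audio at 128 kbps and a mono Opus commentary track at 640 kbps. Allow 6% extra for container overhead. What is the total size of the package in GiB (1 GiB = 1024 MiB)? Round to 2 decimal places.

25.93 GiB

Audio total: 128 + 640 = 768 kbps = 0.768 Mbps.
podcast episode with video: 6.078 Mbps × 7020 s × 1.06 = 45227.6 Mb
gameplay capture: 11.368 Mbps × 6600 s × 1.06 = 79530.5 Mb
interview recording: 12.168 Mbps × 1140 s × 1.06 = 14703.8 Mb
drone footage reel: 93.838 Mbps × 734 s × 1.06 = 73009.7 Mb
wedding highlight reel: 14.268 Mbps × 480 s × 1.06 = 7259.6 Mb
dashcam clip: 4.868 Mbps × 588 s × 1.06 = 3034.1 Mb
Total: 222765.4 Mb = 27845.7 MB.
= 25.93 GiB.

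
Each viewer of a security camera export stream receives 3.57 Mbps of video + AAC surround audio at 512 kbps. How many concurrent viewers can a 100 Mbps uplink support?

24

Audio: 512 kbps = 0.512 Mbps.
Per-viewer media rate: 4.082 Mbps.
100 Mbps = 100.0 Mbps; 100.0 / 4.082 = 24.50 → 24 viewers.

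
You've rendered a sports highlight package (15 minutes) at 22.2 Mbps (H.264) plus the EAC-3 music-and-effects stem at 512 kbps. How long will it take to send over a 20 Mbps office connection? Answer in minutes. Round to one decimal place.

17.0 minutes

15 min = 900 s
Audio: 512 kbps = 0.512 Mbps.
Total bitrate: 22.712 Mbps.
File: 22.712 Mbps × 900 s = 20440.8 Mb.
At 20 Mbps: 20440.8 / 20 = 1022.0 s ≈ 17 minutes.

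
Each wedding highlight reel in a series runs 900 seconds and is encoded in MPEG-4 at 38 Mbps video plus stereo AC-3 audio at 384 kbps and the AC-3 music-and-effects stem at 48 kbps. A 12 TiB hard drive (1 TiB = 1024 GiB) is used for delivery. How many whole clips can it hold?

Audio total: 384 + 48 = 432 kbps = 0.432 Mbps.
Total bitrate: 38.432 Mbps.
Per item: 38.432 Mbps × 900 s = 34,589 Mb = 4,324 MB.
Capacity: 12 TiB = 105,553,116 Mb; 3051.66 items → 3051 complete.

3051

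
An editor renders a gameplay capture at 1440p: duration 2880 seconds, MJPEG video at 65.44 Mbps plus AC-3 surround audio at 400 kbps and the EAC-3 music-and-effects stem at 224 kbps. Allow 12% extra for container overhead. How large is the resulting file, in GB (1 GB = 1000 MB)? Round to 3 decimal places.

Audio total: 400 + 224 = 624 kbps = 0.624 Mbps.
Total bitrate: 65.44 + 0.624 = 66.064 Mbps.
Stream data: 66.064 Mbps × 2880 s = 190264.3 Mb.
With 12% container overhead: ×1.12.
213,096 Mb ÷ 8 = 26,637 MB → 26.64 GB.

26.637 GB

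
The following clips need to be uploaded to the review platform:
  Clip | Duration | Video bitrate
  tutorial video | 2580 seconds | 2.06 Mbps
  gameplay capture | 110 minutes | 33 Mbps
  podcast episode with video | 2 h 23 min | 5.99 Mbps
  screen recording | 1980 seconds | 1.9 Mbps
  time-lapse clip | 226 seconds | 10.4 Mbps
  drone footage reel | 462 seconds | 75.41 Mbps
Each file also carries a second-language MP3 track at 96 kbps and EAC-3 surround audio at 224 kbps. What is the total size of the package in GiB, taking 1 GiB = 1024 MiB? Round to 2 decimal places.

37.49 GiB

Audio total: 96 + 224 = 320 kbps = 0.320 Mbps.
tutorial video: 2.380 Mbps × 2580 s = 6140.4 Mb
gameplay capture: 33.320 Mbps × 6600 s = 219912.0 Mb
podcast episode with video: 6.310 Mbps × 8580 s = 54139.8 Mb
screen recording: 2.220 Mbps × 1980 s = 4395.6 Mb
time-lapse clip: 10.720 Mbps × 226 s = 2422.7 Mb
drone footage reel: 75.730 Mbps × 462 s = 34987.3 Mb
Total: 321997.8 Mb = 40249.7 MB.
= 37.49 GiB.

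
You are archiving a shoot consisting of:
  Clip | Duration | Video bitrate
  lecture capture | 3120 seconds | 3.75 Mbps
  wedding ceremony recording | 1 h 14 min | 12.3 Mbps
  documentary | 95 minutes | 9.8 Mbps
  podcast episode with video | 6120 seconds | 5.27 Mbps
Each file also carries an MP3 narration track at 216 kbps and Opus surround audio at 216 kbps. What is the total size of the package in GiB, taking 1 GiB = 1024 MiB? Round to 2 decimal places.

18.95 GiB

Audio total: 216 + 216 = 432 kbps = 0.432 Mbps.
lecture capture: 4.182 Mbps × 3120 s = 13047.8 Mb
wedding ceremony recording: 12.732 Mbps × 4440 s = 56530.1 Mb
documentary: 10.232 Mbps × 5700 s = 58322.4 Mb
podcast episode with video: 5.702 Mbps × 6120 s = 34896.2 Mb
Total: 162796.6 Mb = 20349.6 MB.
= 18.95 GiB.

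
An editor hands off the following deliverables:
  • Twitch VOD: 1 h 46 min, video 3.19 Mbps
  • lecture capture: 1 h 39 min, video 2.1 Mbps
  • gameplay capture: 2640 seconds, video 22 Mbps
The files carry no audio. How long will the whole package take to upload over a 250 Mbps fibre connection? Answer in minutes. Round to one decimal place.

6.1 minutes

Twitch VOD: 3.190 Mbps × 6360 s = 20288.4 Mb
lecture capture: 2.100 Mbps × 5940 s = 12474.0 Mb
gameplay capture: 22.000 Mbps × 2640 s = 58080.0 Mb
Total: 90842.4 Mb = 11355.3 MB.
At 250 Mbps: 90842.4 / 250 = 363 s ≈ 6.06 minutes.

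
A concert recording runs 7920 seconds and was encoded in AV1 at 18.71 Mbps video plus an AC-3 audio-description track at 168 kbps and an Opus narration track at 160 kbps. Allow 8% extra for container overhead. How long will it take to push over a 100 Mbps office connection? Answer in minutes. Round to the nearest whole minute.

27 minutes

Audio total: 168 + 160 = 328 kbps = 0.328 Mbps.
Total bitrate: 19.038 Mbps.
File: 19.038 Mbps × 7920 s = 150781.0 Mb.
With 8% container overhead: ×1.08. → 162843.4 Mb.
At 100 Mbps: 162843.4 / 100 = 1628.4 s ≈ 27.1 minutes.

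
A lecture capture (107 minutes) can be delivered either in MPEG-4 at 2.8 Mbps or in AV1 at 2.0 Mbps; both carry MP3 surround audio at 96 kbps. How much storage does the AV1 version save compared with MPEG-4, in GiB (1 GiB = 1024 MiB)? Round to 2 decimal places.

0.60 GiB

107 min = 6420 s
Audio: 96 kbps = 0.096 Mbps.
MPEG-4: 2.896 Mbps × 6420 s = 18592.3 Mb = 2.164 GiB.
AV1: 2.096 Mbps × 6420 s = 13456.3 Mb = 1.567 GiB.
Saving: 2.164 − 1.567 = 0.598 GiB.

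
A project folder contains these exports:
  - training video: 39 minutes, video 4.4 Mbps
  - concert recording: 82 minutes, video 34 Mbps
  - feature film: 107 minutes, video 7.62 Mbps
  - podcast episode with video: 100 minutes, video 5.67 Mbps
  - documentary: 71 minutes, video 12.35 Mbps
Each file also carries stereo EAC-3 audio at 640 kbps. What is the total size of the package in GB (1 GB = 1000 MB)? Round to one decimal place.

Audio: 640 kbps = 0.640 Mbps.
training video: 5.040 Mbps × 2340 s = 11793.6 Mb
concert recording: 34.640 Mbps × 4920 s = 170428.8 Mb
feature film: 8.260 Mbps × 6420 s = 53029.2 Mb
podcast episode with video: 6.310 Mbps × 6000 s = 37860.0 Mb
documentary: 12.990 Mbps × 4260 s = 55337.4 Mb
Total: 328449.0 Mb = 41056.1 MB.
= 41.06 GB.

41.1 GB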